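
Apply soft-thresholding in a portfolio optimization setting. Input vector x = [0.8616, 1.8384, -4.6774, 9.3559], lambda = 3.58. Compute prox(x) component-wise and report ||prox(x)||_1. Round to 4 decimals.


Soft-thresholding with lambda = 3.58:
prox(0.8616) = sign(0.8616)*max(|0.8616| - 3.58, 0) = 0.0
prox(1.8384) = sign(1.8384)*max(|1.8384| - 3.58, 0) = 0.0
prox(-4.6774) = sign(-4.6774)*max(|-4.6774| - 3.58, 0) = -1.0974
prox(9.3559) = sign(9.3559)*max(|9.3559| - 3.58, 0) = 5.7759
prox(x) = [0.0, 0.0, -1.0974, 5.7759]
||prox(x)||_1 = 0.0 + 0.0 + 1.0974 + 5.7759 = 6.8733


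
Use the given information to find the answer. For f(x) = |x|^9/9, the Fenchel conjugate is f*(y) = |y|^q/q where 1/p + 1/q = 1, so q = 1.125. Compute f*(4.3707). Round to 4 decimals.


The conjugate exponent q satisfies 1/p + 1/q = 1.
p = 9, so q = 9/(9 - 1) = 1.125
|y|^q = 4.3707^1.125 = 5.2556
f*(4.3707) = 5.2556 / 1.125 = 4.6716


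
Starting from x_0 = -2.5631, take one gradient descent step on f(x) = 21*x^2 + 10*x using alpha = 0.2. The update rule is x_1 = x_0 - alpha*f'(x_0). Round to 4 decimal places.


We compute the gradient at x_0 and apply the update.
f'(x) = 42*x + 10
f'(-2.5631) = 42*-2.5631 + 10 = -97.6502
x_1 = -2.5631 - 0.2*-97.6502 = 16.9669


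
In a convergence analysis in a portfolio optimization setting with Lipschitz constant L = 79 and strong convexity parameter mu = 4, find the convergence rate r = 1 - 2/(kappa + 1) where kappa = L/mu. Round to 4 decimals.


Step 1: Compute the condition number.
kappa = L/mu = 79/4 = 19.75
Step 2: Compute the convergence rate.
r = 1 - 2/(kappa + 1) = 1 - 2*mu/(L + mu) = (L - mu)/(L + mu) = 75/83 = 0.9036


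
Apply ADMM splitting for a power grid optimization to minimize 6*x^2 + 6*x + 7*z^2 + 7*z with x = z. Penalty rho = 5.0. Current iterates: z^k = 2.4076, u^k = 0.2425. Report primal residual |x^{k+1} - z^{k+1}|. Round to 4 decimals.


ADMM iteration with rho = 5.0, z^k = 2.4076, u^k = 0.2425
Step 1: x-update.
Minimize 6*x^2 + 6*x + (5.0/2)*(x - 2.4076 + 0.2425)^2
FOC: (2*6 + 5.0)*x = -6 + 5.0*(2.4076 - 0.2425)
x^{k+1} = 0.2839
Step 2: z-update.
Minimize 7*z^2 + 7*z + (5.0/2)*(0.2839 - z + 0.2425)^2
FOC: (2*7 + 5.0)*z = -7 + 5.0*(0.2839 + 0.2425)
z^{k+1} = -0.2299
Step 3: u-update.
u^{k+1} = 0.2425 + 0.2839 + 0.2299 = 0.7563
Step 4: Primal residual = |0.2839 + 0.2299| = 0.5138


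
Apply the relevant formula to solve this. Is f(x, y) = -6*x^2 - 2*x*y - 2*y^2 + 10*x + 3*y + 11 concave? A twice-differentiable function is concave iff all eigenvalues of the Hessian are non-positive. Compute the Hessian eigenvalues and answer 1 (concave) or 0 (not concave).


The Hessian of f(x,y) = -6*x^2 - 2*x*y - 2*y^2 + 10*x + 3*y + 11 is:
H = [[-12, -2], [-2, -4]]
Trace = -12 - 4 = -16
Determinant = -12*-4 - (-2)^2 = 44
Discriminant = (-16)^2 - 4*44 = 80.0
Eigenvalues: lambda_1 = -12.4721, lambda_2 = -3.5279
The function is concave.

1


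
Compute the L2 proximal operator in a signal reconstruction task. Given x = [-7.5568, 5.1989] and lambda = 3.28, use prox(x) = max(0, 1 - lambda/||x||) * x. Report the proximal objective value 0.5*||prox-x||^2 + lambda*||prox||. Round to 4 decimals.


Step 1: Compute ||x||.
||x|| = 9.1724
Step 2: Compute scaling factor.
scale = max(0, 1 - 3.28/9.1724) = 0.6424
Step 3: prox(x) = [-4.8545, 3.3398]
||prox(x)|| = 5.8924
Step 4: Proximal objective.
0.5*||prox-x||^2 = 5.3792
lambda*||prox|| = 19.3271
Total = 24.7064


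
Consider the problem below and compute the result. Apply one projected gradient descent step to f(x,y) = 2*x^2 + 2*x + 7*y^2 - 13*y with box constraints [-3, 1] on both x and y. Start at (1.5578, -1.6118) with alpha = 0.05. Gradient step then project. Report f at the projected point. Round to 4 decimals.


Step 1: Compute gradient at (1.5578, -1.6118).
grad_x = 2*2*1.5578 + 2 = 8.2312
grad_y = 2*7*-1.6118 - 13 = -35.5652
Step 2: Gradient step.
x_raw = 1.5578 - 0.05*8.2312 = 1.1462
y_raw = -1.6118 - 0.05*-35.5652 = 0.1665
Step 3: Project onto [-3, 1].
x_proj = clip(1.1462) = 1.0
y_proj = clip(0.1665) = 0.1665
Step 4: Evaluate f.
f(1.0, 0.1665) = 2.03


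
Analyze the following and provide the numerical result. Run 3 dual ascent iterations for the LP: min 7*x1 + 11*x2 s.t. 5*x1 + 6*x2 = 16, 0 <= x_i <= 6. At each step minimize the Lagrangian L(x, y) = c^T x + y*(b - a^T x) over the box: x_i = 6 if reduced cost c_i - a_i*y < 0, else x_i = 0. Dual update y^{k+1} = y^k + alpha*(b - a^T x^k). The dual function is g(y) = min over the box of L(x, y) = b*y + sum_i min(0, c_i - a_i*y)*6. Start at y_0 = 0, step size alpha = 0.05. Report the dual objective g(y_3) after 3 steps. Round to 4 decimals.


Dual ascent for LP: min 7*x1 + 11*x2, 5*x1 + 6*x2 = 16, 0 <= x_i <= 6
Step 1: y^k = 0.0, reduced costs: (7.0, 11.0)
  x^k = (0.0, 0.0), subgradient = b - a^T x = 16.0
  y^{k+1} = 0.0 + 0.05*16.0 = 0.8
Step 2: y^k = 0.8, reduced costs: (3.0, 6.2)
  x^k = (0.0, 0.0), subgradient = b - a^T x = 16.0
  y^{k+1} = 0.8 + 0.05*16.0 = 1.6
Step 3: y^k = 1.6, reduced costs: (-1.0, 1.4)
  x^k = (6.0, 0.0), subgradient = b - a^T x = -14.0
  y^{k+1} = 1.6 + 0.05*-14.0 = 0.9
Dual objective at y_3 = 0.9: reduced costs (2.5, 5.6), box minimizer x = (0.0, 0.0)
g(y_3) = b*y + (c1 - a1*y)*x1 + (c2 - a2*y)*x2 = 16*0.9 + 2.5*0.0 + 5.6*0.0 = 14.4 + 0.0 + 0.0 = 14.4


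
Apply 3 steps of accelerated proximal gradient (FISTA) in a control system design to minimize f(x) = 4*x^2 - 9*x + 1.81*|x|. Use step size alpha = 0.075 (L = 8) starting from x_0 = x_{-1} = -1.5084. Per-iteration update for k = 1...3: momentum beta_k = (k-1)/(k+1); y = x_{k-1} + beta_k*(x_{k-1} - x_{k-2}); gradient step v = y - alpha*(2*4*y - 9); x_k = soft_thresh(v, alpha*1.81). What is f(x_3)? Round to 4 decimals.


FISTA on f(x) = 4*x^2 - 9*x + 1.81*|x|
L = 8, alpha = 0.075
Iteration 1: beta = 0.0, y = -1.5084 + 0.0*(-1.5084 + 1.5084) = -1.5084
  grad(y) = -21.0672, v = y - alpha*grad = 0.0716
  prox(v) = soft_thresh(0.0716, 0.1358) = 0.0
Iteration 2: beta = 0.3333, y = 0.0 + 0.3333*(0.0 + 1.5084) = 0.5028
  grad(y) = -4.9776, v = y - alpha*grad = 0.8761
  prox(v) = soft_thresh(0.8761, 0.1358) = 0.7404
Iteration 3: beta = 0.5, y = 0.7404 + 0.5*(0.7404 - 0.0) = 1.1106
  grad(y) = -0.1156, v = y - alpha*grad = 1.1192
  prox(v) = soft_thresh(1.1192, 0.1358) = 0.9835
f(x_3) = 4*0.9835^2 - 9*0.9835 + 1.81*|0.9835| = -3.2023


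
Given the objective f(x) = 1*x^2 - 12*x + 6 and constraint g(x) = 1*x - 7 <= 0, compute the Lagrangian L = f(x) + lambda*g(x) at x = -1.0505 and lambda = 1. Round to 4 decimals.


Step 1: Evaluate f(x).
f(-1.0505) = 1*(-1.0505)^2 - 12*(-1.0505) + 6 = 19.7096
Step 2: Evaluate g(x).
g(-1.0505) = 1*-1.0505 - 7 = -8.0505
Step 3: Compute Lagrangian.
L = 19.7096 + 1*-8.0505 = 11.6591


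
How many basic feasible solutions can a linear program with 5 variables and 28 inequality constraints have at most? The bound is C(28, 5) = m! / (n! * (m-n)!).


Each vertex corresponds to some choice of n active constraints out of m, so the number of vertices is at most C(m, n) = m! / (n!(m-n)!).
m = 28, n = 5
Numerator: 28 * 27 * 26 * 25 * 24
Denominator: 5! = 120
C(28, 5) = 98280


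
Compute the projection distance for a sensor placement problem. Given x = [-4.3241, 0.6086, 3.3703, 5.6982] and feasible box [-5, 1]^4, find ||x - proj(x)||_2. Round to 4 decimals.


Project each component onto [-5, 1].
clip(-4.3241) = -4.3241, clip(0.6086) = 0.6086, clip(3.3703) = 1.0, clip(5.6982) = 1.0
Projection = [-4.3241, 0.6086, 1.0, 1.0]
Squared diffs: [0.0, 0.0, 5.6183, 22.0731]
Distance = sqrt(27.6914) = 5.2623


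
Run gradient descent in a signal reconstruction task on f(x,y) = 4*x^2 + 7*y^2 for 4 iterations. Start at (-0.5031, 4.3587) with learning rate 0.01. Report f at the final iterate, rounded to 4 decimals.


Gradient descent on f(x,y) = 4*x^2 + 7*y^2.
Starting point: (-0.5031, 4.3587), alpha = 0.01
Step 1: grad_x = 2*4*-0.5031 = -4.0248, grad_y = 2*7*4.3587 = 61.0218
  x_1 = -0.5031 - 0.01*-4.0248 = -0.4629
  y_1 = 4.3587 - 0.01*61.0218 = 3.7485
Step 2: grad_x = 2*4*-0.4629 = -3.7028, grad_y = 2*7*3.7485 = 52.4787
  x_2 = -0.4629 - 0.01*-3.7028 = -0.4258
  y_2 = 3.7485 - 0.01*52.4787 = 3.2237
Step 3: grad_x = 2*4*-0.4258 = -3.4066, grad_y = 2*7*3.2237 = 45.1317
  x_3 = -0.4258 - 0.01*-3.4066 = -0.3918
  y_3 = 3.2237 - 0.01*45.1317 = 2.7724
Step 4: grad_x = 2*4*-0.3918 = -3.1341, grad_y = 2*7*2.7724 = 38.8133
  x_4 = -0.3918 - 0.01*-3.1341 = -0.3604
  y_4 = 2.7724 - 0.01*38.8133 = 2.3842
f(-0.3604, 2.3842) = 4*(-0.3604)^2 + 7*2.3842^2 = 40.312


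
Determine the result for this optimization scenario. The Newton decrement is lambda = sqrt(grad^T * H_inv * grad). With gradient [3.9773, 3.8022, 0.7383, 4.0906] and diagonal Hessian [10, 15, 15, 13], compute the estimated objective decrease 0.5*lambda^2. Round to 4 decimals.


Step 1: H is diagonal, so H^(-1) * g = [0.3977, 0.2535, 0.0492, 0.3147].
Step 2: g^T H^(-1) g = sum_i g_i^2 / H_ii
  = (3.9773)^2/10 + (3.8022)^2/15 + (0.7383)^2/15 + (4.0906)^2/13
  = 1.5819 + 0.9638 + 0.0363 + 1.2872 = 3.8692
Step 3: Objective decrease = 0.5 * g^T H^(-1) g = 1.9346


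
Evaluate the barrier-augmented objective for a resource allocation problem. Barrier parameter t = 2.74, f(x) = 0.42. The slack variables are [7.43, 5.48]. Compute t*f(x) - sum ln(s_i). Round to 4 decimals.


Step 1: Compute log-barrier.
ln values: [2.0055, 1.7011]
phi = -(2.0055 + 1.7011) = -3.7066
Step 2: Compute augmented objective.
t*f(x) = 2.74*0.42 = 1.1508
Total = 1.1508 - 3.7066 = -2.5558


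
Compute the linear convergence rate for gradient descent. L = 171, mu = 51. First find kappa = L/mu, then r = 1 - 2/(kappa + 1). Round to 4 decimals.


Step 1: Compute the condition number.
kappa = L/mu = 171/51 = 3.3529
Step 2: Compute the convergence rate.
r = 1 - 2/(kappa + 1) = 1 - 2*mu/(L + mu) = (L - mu)/(L + mu) = 120/222 = 0.5405


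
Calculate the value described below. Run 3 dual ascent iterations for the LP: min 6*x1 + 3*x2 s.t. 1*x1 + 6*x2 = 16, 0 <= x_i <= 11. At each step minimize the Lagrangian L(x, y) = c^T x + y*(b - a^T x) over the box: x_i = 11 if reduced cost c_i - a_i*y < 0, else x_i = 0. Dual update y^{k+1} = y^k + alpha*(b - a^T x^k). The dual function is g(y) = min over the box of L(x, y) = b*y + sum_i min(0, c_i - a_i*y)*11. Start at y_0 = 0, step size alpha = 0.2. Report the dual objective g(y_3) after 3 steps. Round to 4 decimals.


Dual ascent for LP: min 6*x1 + 3*x2, 1*x1 + 6*x2 = 16, 0 <= x_i <= 11
Step 1: y^k = 0.0, reduced costs: (6.0, 3.0)
  x^k = (0.0, 0.0), subgradient = b - a^T x = 16.0
  y^{k+1} = 0.0 + 0.2*16.0 = 3.2
Step 2: y^k = 3.2, reduced costs: (2.8, -16.2)
  x^k = (0.0, 11.0), subgradient = b - a^T x = -50.0
  y^{k+1} = 3.2 + 0.2*-50.0 = -6.8
Step 3: y^k = -6.8, reduced costs: (12.8, 43.8)
  x^k = (0.0, 0.0), subgradient = b - a^T x = 16.0
  y^{k+1} = -6.8 + 0.2*16.0 = -3.6
Dual objective at y_3 = -3.6: reduced costs (9.6, 24.6), box minimizer x = (0.0, 0.0)
g(y_3) = b*y + (c1 - a1*y)*x1 + (c2 - a2*y)*x2 = 16*(-3.6) + 9.6*0.0 + 24.6*0.0 = -57.6 + 0.0 + 0.0 = -57.6


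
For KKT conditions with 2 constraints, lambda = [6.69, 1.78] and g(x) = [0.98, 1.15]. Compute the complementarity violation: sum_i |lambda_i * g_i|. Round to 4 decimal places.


KKT complementary slackness check:
lambda_1 * g_1 = 6.69 * 0.98 = 6.5562
lambda_2 * g_2 = 1.78 * 1.15 = 2.047
Total violation = 6.5562 + 2.047 = 8.6032


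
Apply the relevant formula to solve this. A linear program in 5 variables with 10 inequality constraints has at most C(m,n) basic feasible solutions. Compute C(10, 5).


Each vertex corresponds to some choice of n active constraints out of m, so the number of vertices is at most C(m, n) = m! / (n!(m-n)!).
m = 10, n = 5
Numerator: 10 * 9 * 8 * 7 * 6
Denominator: 5! = 120
C(10, 5) = 252


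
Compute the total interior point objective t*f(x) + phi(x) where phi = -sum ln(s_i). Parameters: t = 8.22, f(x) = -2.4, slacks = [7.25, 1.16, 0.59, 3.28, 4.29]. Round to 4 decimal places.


Step 1: Compute log-barrier.
ln values: [1.981, 0.1484, -0.5276, 1.1878, 1.4563]
phi = -(1.981 + 0.1484 - 0.5276 + 1.1878 + 1.4563) = -4.2459
Step 2: Compute augmented objective.
t*f(x) = 8.22*-2.4 = -19.728
Total = -19.728 - 4.2459 = -23.9739


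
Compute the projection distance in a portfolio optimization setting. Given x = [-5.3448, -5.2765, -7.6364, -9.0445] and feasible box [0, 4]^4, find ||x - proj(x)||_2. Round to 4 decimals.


Project each component onto [0, 4].
clip(-5.3448) = 0.0, clip(-5.2765) = 0.0, clip(-7.6364) = 0.0, clip(-9.0445) = 0.0
Projection = [0.0, 0.0, 0.0, 0.0]
Squared diffs: [28.5669, 27.8415, 58.3146, 81.803]
Distance = sqrt(196.526) = 14.0188


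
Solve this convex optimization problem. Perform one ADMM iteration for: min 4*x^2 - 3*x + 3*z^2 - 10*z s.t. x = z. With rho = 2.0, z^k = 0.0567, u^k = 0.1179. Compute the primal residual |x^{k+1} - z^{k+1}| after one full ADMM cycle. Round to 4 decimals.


ADMM iteration with rho = 2.0, z^k = 0.0567, u^k = 0.1179
Step 1: x-update.
Minimize 4*x^2 - 3*x + (2.0/2)*(x - 0.0567 + 0.1179)^2
FOC: (2*4 + 2.0)*x = 3 + 2.0*(0.0567 - 0.1179)
x^{k+1} = 0.2878
Step 2: z-update.
Minimize 3*z^2 - 10*z + (2.0/2)*(0.2878 - z + 0.1179)^2
FOC: (2*3 + 2.0)*z = 10 + 2.0*(0.2878 + 0.1179)
z^{k+1} = 1.3514
Step 3: u-update.
u^{k+1} = 0.1179 + 0.2878 - 1.3514 = -0.9458
Step 4: Primal residual = |0.2878 - 1.3514| = 1.0637


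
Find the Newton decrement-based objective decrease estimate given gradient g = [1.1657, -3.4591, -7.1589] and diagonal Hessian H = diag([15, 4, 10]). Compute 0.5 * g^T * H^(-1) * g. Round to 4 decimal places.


Step 1: H is diagonal, so H^(-1) * g = [0.0777, -0.8648, -0.7159].
Step 2: g^T H^(-1) g = sum_i g_i^2 / H_ii
  = (1.1657)^2/15 + (-3.4591)^2/4 + (-7.1589)^2/10
  = 0.0906 + 2.9913 + 5.125 = 8.2069
Step 3: Objective decrease = 0.5 * g^T H^(-1) g = 4.1035


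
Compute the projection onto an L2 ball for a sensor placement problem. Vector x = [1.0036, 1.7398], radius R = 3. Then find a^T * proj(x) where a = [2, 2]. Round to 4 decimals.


Step 1: Compute ||x|| (intermediates to 6 decimals).
||x|| = sqrt(1.0036^2 + 1.7398^2) = 2.008511
Step 2: Project.
Since ||x|| <= R, proj = x (no scaling needed).
proj(x) = [1.0036, 1.7398]
Step 3: Dot product.
a^T * proj(x) = 2*1.0036 + 2*1.7398 = 5.4868


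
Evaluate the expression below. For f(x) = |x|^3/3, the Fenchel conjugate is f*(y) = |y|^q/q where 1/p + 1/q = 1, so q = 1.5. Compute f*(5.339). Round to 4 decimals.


The conjugate exponent q satisfies 1/p + 1/q = 1.
p = 3, so q = 3/(3 - 1) = 1.5
|y|^q = 5.339^1.5 = 12.3364
f*(5.339) = 12.3364 / 1.5 = 8.2243


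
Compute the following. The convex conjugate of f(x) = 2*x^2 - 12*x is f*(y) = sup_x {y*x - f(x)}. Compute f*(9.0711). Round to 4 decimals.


f*(y) = sup_x {y*x - a*x^2 - b*x} = sup_x {(y-b)*x - a*x^2}
FOC: (y - b) - 2a*x = 0 => x* = (y - b)/(2a)
x* = (9.0711 + 12)/(2*2) = 5.2678
f*(9.0711) = (y-b)^2/(4a) = (9.0711 + 12)^2/(4*2)
= 443.9913/8 = 55.4989


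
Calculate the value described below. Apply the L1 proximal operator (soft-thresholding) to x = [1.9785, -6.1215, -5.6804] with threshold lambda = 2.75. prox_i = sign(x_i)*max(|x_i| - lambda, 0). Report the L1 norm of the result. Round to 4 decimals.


Soft-thresholding with lambda = 2.75:
prox(1.9785) = sign(1.9785)*max(|1.9785| - 2.75, 0) = 0.0
prox(-6.1215) = sign(-6.1215)*max(|-6.1215| - 2.75, 0) = -3.3715
prox(-5.6804) = sign(-5.6804)*max(|-5.6804| - 2.75, 0) = -2.9304
prox(x) = [0.0, -3.3715, -2.9304]
||prox(x)||_1 = 0.0 + 3.3715 + 2.9304 = 6.3019


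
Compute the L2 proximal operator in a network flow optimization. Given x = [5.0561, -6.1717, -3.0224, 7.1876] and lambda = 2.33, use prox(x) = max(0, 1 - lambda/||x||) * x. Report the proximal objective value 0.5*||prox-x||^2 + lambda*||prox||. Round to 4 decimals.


Step 1: Compute ||x||.
||x|| = 11.1557
Step 2: Compute scaling factor.
scale = max(0, 1 - 2.33/11.1557) = 0.7911
Step 3: prox(x) = [4.0001, -4.8827, -2.3911, 5.6864]
||prox(x)|| = 8.8257
Step 4: Proximal objective.
0.5*||prox-x||^2 = 2.7145
lambda*||prox|| = 20.5639
Total = 23.2784


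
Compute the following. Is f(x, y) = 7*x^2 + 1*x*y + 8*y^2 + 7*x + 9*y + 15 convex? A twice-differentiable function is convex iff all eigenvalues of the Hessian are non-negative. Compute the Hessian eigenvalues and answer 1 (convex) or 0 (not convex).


The Hessian of f(x,y) = 7*x^2 + 1*x*y + 8*y^2 + 7*x + 9*y + 15 is:
H = [[14, 1], [1, 16]]
Trace = 14 + 16 = 30
Determinant = 14*16 - (1)^2 = 223
Discriminant = (30)^2 - 4*223 = 8.0
Eigenvalues: lambda_1 = 13.5858, lambda_2 = 16.4142
The function is convex.

1


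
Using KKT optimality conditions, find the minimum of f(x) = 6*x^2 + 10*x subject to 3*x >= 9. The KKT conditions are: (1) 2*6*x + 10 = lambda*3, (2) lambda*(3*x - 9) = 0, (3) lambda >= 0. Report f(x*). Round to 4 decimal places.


Step 1: Try lambda = 0 (constraint inactive).
x_unc = -10/(2*6) = -0.8333
Check: 3*-0.8333 = -2.4999 < 9 -- violated!
Step 2: Constraint must be active: 3*x = 9
x* = 9/3 = 3.0
lambda = (2*6*3.0 + 10)/3 = 15.3333
Step 3: Compute optimal value.
f(x*) = 6*3.0^2 + 10*3.0 = 84.0


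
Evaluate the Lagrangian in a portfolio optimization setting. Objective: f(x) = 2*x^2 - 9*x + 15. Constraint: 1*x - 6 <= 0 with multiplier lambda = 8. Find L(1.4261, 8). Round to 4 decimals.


Step 1: Evaluate f(x).
f(1.4261) = 2*1.4261^2 - 9*1.4261 + 15 = 6.2326
Step 2: Evaluate g(x).
g(1.4261) = 1*1.4261 - 6 = -4.5739
Step 3: Compute Lagrangian.
L = 6.2326 + 8*-4.5739 = -30.3586


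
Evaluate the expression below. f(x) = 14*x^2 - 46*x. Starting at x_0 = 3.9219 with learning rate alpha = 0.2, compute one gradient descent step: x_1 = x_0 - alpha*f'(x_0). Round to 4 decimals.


We compute the gradient at x_0 and apply the update.
f'(x) = 28*x - 46
f'(3.9219) = 28*3.9219 - 46 = 63.8132
x_1 = 3.9219 - 0.2*63.8132 = -8.8407


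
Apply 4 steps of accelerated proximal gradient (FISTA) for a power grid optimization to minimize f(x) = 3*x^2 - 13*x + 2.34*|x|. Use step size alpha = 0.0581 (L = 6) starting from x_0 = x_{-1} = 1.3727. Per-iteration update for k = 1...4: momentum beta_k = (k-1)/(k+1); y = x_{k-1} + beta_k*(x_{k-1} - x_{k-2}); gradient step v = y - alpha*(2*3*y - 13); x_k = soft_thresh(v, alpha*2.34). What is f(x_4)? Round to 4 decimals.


FISTA on f(x) = 3*x^2 - 13*x + 2.34*|x|
L = 6, alpha = 0.0581
Iteration 1: beta = 0.0, y = 1.3727 + 0.0*(1.3727 - 1.3727) = 1.3727
  grad(y) = -4.7638, v = y - alpha*grad = 1.6495
  prox(v) = soft_thresh(1.6495, 0.136) = 1.5135
Iteration 2: beta = 0.3333, y = 1.5135 + 0.3333*(1.5135 - 1.3727) = 1.5605
  grad(y) = -3.6372, v = y - alpha*grad = 1.7718
  prox(v) = soft_thresh(1.7718, 0.136) = 1.6358
Iteration 3: beta = 0.5, y = 1.6358 + 0.5*(1.6358 - 1.5135) = 1.697
  grad(y) = -2.8181, v = y - alpha*grad = 1.8607
  prox(v) = soft_thresh(1.8607, 0.136) = 1.7248
Iteration 4: beta = 0.6, y = 1.7248 + 0.6*(1.7248 - 1.6358) = 1.7781
  grad(y) = -2.3313, v = y - alpha*grad = 1.9136
  prox(v) = soft_thresh(1.9136, 0.136) = 1.7776
f(x_4) = 3*1.7776^2 - 13*1.7776 + 2.34*|1.7776| = -9.4696


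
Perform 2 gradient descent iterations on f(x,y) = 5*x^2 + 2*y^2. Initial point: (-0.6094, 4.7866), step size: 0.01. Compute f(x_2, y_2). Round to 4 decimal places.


Gradient descent on f(x,y) = 5*x^2 + 2*y^2.
Starting point: (-0.6094, 4.7866), alpha = 0.01
Step 1: grad_x = 2*5*-0.6094 = -6.094, grad_y = 2*2*4.7866 = 19.1464
  x_1 = -0.6094 - 0.01*-6.094 = -0.5485
  y_1 = 4.7866 - 0.01*19.1464 = 4.5951
Step 2: grad_x = 2*5*-0.5485 = -5.4846, grad_y = 2*2*4.5951 = 18.3805
  x_2 = -0.5485 - 0.01*-5.4846 = -0.4936
  y_2 = 4.5951 - 0.01*18.3805 = 4.4113
f(-0.4936, 4.4113) = 5*(-0.4936)^2 + 2*4.4113^2 = 40.1379


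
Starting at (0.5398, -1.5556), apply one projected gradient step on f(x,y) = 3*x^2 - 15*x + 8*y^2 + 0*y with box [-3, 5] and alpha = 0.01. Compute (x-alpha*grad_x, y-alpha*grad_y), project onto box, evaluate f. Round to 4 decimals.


Step 1: Compute gradient at (0.5398, -1.5556).
grad_x = 2*3*0.5398 - 15 = -11.7612
grad_y = 2*8*-1.5556 + 0 = -24.8896
Step 2: Gradient step.
x_raw = 0.5398 - 0.01*-11.7612 = 0.6574
y_raw = -1.5556 - 0.01*-24.8896 = -1.3067
Step 3: Project onto [-3, 5].
x_proj = clip(0.6574) = 0.6574
y_proj = clip(-1.3067) = -1.3067
Step 4: Evaluate f.
f(0.6574, -1.3067) = 5.0952


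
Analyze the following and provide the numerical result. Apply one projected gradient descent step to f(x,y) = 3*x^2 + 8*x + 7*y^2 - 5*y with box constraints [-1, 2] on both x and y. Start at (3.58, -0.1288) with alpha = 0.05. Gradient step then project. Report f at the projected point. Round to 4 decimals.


Step 1: Compute gradient at (3.58, -0.1288).
grad_x = 2*3*3.58 + 8 = 29.48
grad_y = 2*7*-0.1288 - 5 = -6.8032
Step 2: Gradient step.
x_raw = 3.58 - 0.05*29.48 = 2.106
y_raw = -0.1288 - 0.05*-6.8032 = 0.2114
Step 3: Project onto [-1, 2].
x_proj = clip(2.106) = 2.0
y_proj = clip(0.2114) = 0.2114
Step 4: Evaluate f.
f(2.0, 0.2114) = 27.2559


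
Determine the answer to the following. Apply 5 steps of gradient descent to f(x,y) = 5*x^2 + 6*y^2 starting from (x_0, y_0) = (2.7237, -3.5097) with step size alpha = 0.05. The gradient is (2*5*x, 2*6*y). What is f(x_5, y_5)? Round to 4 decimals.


Gradient descent on f(x,y) = 5*x^2 + 6*y^2.
Starting point: (2.7237, -3.5097), alpha = 0.05
Step 1: grad_x = 2*5*2.7237 = 27.237, grad_y = 2*6*-3.5097 = -42.1164
  x_1 = 2.7237 - 0.05*27.237 = 1.3619
  y_1 = -3.5097 - 0.05*-42.1164 = -1.4039
Step 2: grad_x = 2*5*1.3619 = 13.6185, grad_y = 2*6*-1.4039 = -16.8466
  x_2 = 1.3619 - 0.05*13.6185 = 0.6809
  y_2 = -1.4039 - 0.05*-16.8466 = -0.5616
Step 3: grad_x = 2*5*0.6809 = 6.8093, grad_y = 2*6*-0.5616 = -6.7386
  x_3 = 0.6809 - 0.05*6.8093 = 0.3405
  y_3 = -0.5616 - 0.05*-6.7386 = -0.2246
Step 4: grad_x = 2*5*0.3405 = 3.4046, grad_y = 2*6*-0.2246 = -2.6954
  x_4 = 0.3405 - 0.05*3.4046 = 0.1702
  y_4 = -0.2246 - 0.05*-2.6954 = -0.0898
Step 5: grad_x = 2*5*0.1702 = 1.7023, grad_y = 2*6*-0.0898 = -1.0782
  x_5 = 0.1702 - 0.05*1.7023 = 0.0851
  y_5 = -0.0898 - 0.05*-1.0782 = -0.0359
f(0.0851, -0.0359) = 5*0.0851^2 + 6*(-0.0359)^2 = 0.044


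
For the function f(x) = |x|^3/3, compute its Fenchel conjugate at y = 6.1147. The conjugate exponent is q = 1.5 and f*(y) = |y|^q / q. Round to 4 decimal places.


The conjugate exponent q satisfies 1/p + 1/q = 1.
p = 3, so q = 3/(3 - 1) = 1.5
|y|^q = 6.1147^1.5 = 15.1204
f*(6.1147) = 15.1204 / 1.5 = 10.0803


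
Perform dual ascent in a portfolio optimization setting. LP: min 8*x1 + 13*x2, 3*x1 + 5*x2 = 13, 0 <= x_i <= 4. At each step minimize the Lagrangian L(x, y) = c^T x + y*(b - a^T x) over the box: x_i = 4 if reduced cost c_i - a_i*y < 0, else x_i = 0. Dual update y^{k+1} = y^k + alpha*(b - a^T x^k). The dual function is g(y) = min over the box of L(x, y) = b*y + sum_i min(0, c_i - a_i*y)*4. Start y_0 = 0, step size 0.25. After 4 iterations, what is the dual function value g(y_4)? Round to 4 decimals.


Dual ascent for LP: min 8*x1 + 13*x2, 3*x1 + 5*x2 = 13, 0 <= x_i <= 4
Step 1: y^k = 0.0, reduced costs: (8.0, 13.0)
  x^k = (0.0, 0.0), subgradient = b - a^T x = 13.0
  y^{k+1} = 0.0 + 0.25*13.0 = 3.25
Step 2: y^k = 3.25, reduced costs: (-1.75, -3.25)
  x^k = (4.0, 4.0), subgradient = b - a^T x = -19.0
  y^{k+1} = 3.25 + 0.25*-19.0 = -1.5
Step 3: y^k = -1.5, reduced costs: (12.5, 20.5)
  x^k = (0.0, 0.0), subgradient = b - a^T x = 13.0
  y^{k+1} = -1.5 + 0.25*13.0 = 1.75
Step 4: y^k = 1.75, reduced costs: (2.75, 4.25)
  x^k = (0.0, 0.0), subgradient = b - a^T x = 13.0
  y^{k+1} = 1.75 + 0.25*13.0 = 5.0
Dual objective at y_4 = 5.0: reduced costs (-7.0, -12.0), box minimizer x = (4.0, 4.0)
g(y_4) = b*y + (c1 - a1*y)*x1 + (c2 - a2*y)*x2 = 13*5.0 + (-7.0)*4.0 + (-12.0)*4.0 = 65.0 - 28.0 - 48.0 = -11.0


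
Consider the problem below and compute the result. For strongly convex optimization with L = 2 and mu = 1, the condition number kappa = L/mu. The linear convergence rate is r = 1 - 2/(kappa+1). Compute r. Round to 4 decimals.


Step 1: Compute the condition number.
kappa = L/mu = 2/1 = 2.0
Step 2: Compute the convergence rate.
r = 1 - 2/(kappa + 1) = 1 - 2*mu/(L + mu) = (L - mu)/(L + mu) = 1/3 = 0.3333


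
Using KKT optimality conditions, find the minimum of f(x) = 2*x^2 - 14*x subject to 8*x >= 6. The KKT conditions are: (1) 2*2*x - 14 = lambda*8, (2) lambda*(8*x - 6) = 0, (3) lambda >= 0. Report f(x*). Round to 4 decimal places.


Step 1: Try lambda = 0 (constraint inactive).
Stationarity: 2*2*x - 14 = 0
x* = 14/(2*2) = 3.5
Check constraint: 8*3.5 = 28.0 >= 6 -- satisfied.
Step 2: Compute optimal value.
f(x*) = 2*3.5^2 - 14*3.5 = -24.5


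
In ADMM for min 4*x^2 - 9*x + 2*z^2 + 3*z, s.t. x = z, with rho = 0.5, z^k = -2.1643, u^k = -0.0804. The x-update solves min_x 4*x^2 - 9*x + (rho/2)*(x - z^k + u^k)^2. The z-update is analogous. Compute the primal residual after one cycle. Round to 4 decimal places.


ADMM iteration with rho = 0.5, z^k = -2.1643, u^k = -0.0804
Step 1: x-update.
Minimize 4*x^2 - 9*x + (0.5/2)*(x + 2.1643 - 0.0804)^2
FOC: (2*4 + 0.5)*x = 9 + 0.5*(-2.1643 + 0.0804)
x^{k+1} = 0.9362
Step 2: z-update.
Minimize 2*z^2 + 3*z + (0.5/2)*(0.9362 - z - 0.0804)^2
FOC: (2*2 + 0.5)*z = -3 + 0.5*(0.9362 - 0.0804)
z^{k+1} = -0.5716
Step 3: u-update.
u^{k+1} = -0.0804 + 0.9362 + 0.5716 = 1.4274
Step 4: Primal residual = |0.9362 + 0.5716| = 1.5078


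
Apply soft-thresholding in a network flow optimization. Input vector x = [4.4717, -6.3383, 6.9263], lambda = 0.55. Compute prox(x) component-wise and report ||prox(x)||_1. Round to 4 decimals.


Soft-thresholding with lambda = 0.55:
prox(4.4717) = sign(4.4717)*max(|4.4717| - 0.55, 0) = 3.9217
prox(-6.3383) = sign(-6.3383)*max(|-6.3383| - 0.55, 0) = -5.7883
prox(6.9263) = sign(6.9263)*max(|6.9263| - 0.55, 0) = 6.3763
prox(x) = [3.9217, -5.7883, 6.3763]
||prox(x)||_1 = 3.9217 + 5.7883 + 6.3763 = 16.0863


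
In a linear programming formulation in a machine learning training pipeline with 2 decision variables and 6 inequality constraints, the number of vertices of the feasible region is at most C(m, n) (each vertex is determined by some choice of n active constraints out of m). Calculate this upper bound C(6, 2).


Each vertex corresponds to some choice of n active constraints out of m, so the number of vertices is at most C(m, n) = m! / (n!(m-n)!).
m = 6, n = 2
Numerator: 6 * 5
Denominator: 2! = 2
C(6, 2) = 15


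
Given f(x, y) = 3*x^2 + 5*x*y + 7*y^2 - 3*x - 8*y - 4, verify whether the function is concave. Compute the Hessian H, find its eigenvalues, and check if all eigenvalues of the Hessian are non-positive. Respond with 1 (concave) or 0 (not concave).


The Hessian of f(x,y) = 3*x^2 + 5*x*y + 7*y^2 - 3*x - 8*y - 4 is:
H = [[6, 5], [5, 14]]
Trace = 6 + 14 = 20
Determinant = 6*14 - (5)^2 = 59
Discriminant = (20)^2 - 4*59 = 164.0
Eigenvalues: lambda_1 = 3.5969, lambda_2 = 16.4031
The function is not concave.

0


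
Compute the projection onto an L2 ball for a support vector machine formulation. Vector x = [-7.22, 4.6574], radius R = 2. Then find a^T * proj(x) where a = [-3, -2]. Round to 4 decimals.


Step 1: Compute ||x|| (intermediates to 6 decimals).
||x|| = sqrt((-7.22)^2 + 4.6574^2) = 8.591844
Step 2: Project.
Since ||x|| > R, scale = R/||x|| = 2/8.591844 = 0.232779, proj(x) = scale * x
proj(x) = [-1.680664, 1.084145]
Step 3: Dot product.
a^T * proj(x) = -3*(-1.680664) - 2*1.084145 = 2.8737


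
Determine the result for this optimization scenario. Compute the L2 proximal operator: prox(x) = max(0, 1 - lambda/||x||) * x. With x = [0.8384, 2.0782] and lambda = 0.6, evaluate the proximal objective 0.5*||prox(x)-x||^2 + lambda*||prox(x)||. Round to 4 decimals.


Step 1: Compute ||x||.
||x|| = 2.2409
Step 2: Compute scaling factor.
scale = max(0, 1 - 0.6/2.2409) = 0.7323
Step 3: prox(x) = [0.6139, 1.5218]
||prox(x)|| = 1.6409
Step 4: Proximal objective.
0.5*||prox-x||^2 = 0.18
lambda*||prox|| = 0.9845
Total = 1.1646


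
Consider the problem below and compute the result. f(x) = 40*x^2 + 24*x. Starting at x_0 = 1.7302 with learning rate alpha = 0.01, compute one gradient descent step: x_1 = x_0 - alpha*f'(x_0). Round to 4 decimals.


We compute the gradient at x_0 and apply the update.
f'(x) = 80*x + 24
f'(1.7302) = 80*1.7302 + 24 = 162.416
x_1 = 1.7302 - 0.01*162.416 = 0.106


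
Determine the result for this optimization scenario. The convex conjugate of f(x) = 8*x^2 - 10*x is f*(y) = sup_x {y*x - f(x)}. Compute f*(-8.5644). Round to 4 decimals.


f*(y) = sup_x {y*x - a*x^2 - b*x} = sup_x {(y-b)*x - a*x^2}
FOC: (y - b) - 2a*x = 0 => x* = (y - b)/(2a)
x* = (-8.5644 + 10)/(2*8) = 0.0897
f*(-8.5644) = (y-b)^2/(4a) = (-8.5644 + 10)^2/(4*8)
= 2.0609/32 = 0.0644


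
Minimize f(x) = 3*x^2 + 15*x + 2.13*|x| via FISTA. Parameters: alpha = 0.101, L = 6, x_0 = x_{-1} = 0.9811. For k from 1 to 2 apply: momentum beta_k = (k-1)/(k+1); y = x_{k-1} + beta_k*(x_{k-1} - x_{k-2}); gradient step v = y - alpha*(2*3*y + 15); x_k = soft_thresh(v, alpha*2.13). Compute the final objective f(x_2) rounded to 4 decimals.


FISTA on f(x) = 3*x^2 + 15*x + 2.13*|x|
L = 6, alpha = 0.101
Iteration 1: beta = 0.0, y = 0.9811 + 0.0*(0.9811 - 0.9811) = 0.9811
  grad(y) = 20.8866, v = y - alpha*grad = -1.1284
  prox(v) = soft_thresh(-1.1284, 0.2151) = -0.9133
Iteration 2: beta = 0.3333, y = -0.9133 + 0.3333*(-0.9133 - 0.9811) = -1.5448
  grad(y) = 5.7313, v = y - alpha*grad = -2.1236
  prox(v) = soft_thresh(-2.1236, 0.2151) = -1.9085
f(x_2) = 3*(-1.9085)^2 + 15*(-1.9085) + 2.13*|-1.9085| = -13.6353


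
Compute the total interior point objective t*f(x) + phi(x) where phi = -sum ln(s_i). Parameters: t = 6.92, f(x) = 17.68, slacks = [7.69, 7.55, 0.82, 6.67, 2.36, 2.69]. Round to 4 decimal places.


Step 1: Compute log-barrier.
ln values: [2.0399, 2.0215, -0.1985, 1.8976, 0.8587, 0.9895]
phi = -(2.0399 + 2.0215 - 0.1985 + 1.8976 + 0.8587 + 0.9895) = -7.6088
Step 2: Compute augmented objective.
t*f(x) = 6.92*17.68 = 122.3456
Total = 122.3456 - 7.6088 = 114.7368


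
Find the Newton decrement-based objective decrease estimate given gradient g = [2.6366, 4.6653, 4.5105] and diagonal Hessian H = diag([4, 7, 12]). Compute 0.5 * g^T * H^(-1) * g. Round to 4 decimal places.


Step 1: H is diagonal, so H^(-1) * g = [0.6592, 0.6665, 0.3759].
Step 2: g^T H^(-1) g = sum_i g_i^2 / H_ii
  = (2.6366)^2/4 + (4.6653)^2/7 + (4.5105)^2/12
  = 1.7379 + 3.1093 + 1.6954 = 6.5426
Step 3: Objective decrease = 0.5 * g^T H^(-1) g = 3.2713


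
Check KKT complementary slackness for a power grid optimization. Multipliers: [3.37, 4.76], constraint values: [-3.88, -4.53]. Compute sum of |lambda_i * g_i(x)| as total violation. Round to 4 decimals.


KKT complementary slackness check:
lambda_1 * g_1 = 3.37 * -3.88 = -13.0756
lambda_2 * g_2 = 4.76 * -4.53 = -21.5628
Total violation = 13.0756 + 21.5628 = 34.6384


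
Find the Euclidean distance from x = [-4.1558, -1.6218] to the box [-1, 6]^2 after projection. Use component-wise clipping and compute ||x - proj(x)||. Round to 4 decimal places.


Project each component onto [-1, 6].
clip(-4.1558) = -1.0, clip(-1.6218) = -1.0
Projection = [-1.0, -1.0]
Squared diffs: [9.9591, 0.3866]
Distance = sqrt(10.3457) = 3.2165


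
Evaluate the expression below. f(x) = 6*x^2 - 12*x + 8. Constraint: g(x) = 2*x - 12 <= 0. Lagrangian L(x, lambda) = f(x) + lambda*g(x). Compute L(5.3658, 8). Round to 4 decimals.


Step 1: Evaluate f(x).
f(5.3658) = 6*5.3658^2 - 12*5.3658 + 8 = 116.3613
Step 2: Evaluate g(x).
g(5.3658) = 2*5.3658 - 12 = -1.2684
Step 3: Compute Lagrangian.
L = 116.3613 + 8*-1.2684 = 106.2141


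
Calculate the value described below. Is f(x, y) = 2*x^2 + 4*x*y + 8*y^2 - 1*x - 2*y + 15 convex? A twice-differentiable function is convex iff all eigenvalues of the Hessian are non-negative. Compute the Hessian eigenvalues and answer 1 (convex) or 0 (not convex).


The Hessian of f(x,y) = 2*x^2 + 4*x*y + 8*y^2 - 1*x - 2*y + 15 is:
H = [[4, 4], [4, 16]]
Trace = 4 + 16 = 20
Determinant = 4*16 - (4)^2 = 48
Discriminant = (20)^2 - 4*48 = 208.0
Eigenvalues: lambda_1 = 2.7889, lambda_2 = 17.2111
The function is convex.

1


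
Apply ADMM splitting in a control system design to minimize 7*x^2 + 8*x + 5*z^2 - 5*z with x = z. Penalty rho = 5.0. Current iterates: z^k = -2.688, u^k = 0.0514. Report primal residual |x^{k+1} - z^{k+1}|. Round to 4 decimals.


ADMM iteration with rho = 5.0, z^k = -2.688, u^k = 0.0514
Step 1: x-update.
Minimize 7*x^2 + 8*x + (5.0/2)*(x + 2.688 + 0.0514)^2
FOC: (2*7 + 5.0)*x = -8 + 5.0*(-2.688 - 0.0514)
x^{k+1} = -1.1419
Step 2: z-update.
Minimize 5*z^2 - 5*z + (5.0/2)*(-1.1419 - z + 0.0514)^2
FOC: (2*5 + 5.0)*z = 5 + 5.0*(-1.1419 + 0.0514)
z^{k+1} = -0.0302
Step 3: u-update.
u^{k+1} = 0.0514 - 1.1419 + 0.0302 = -1.0604
Step 4: Primal residual = |-1.1419 + 0.0302| = 1.1118


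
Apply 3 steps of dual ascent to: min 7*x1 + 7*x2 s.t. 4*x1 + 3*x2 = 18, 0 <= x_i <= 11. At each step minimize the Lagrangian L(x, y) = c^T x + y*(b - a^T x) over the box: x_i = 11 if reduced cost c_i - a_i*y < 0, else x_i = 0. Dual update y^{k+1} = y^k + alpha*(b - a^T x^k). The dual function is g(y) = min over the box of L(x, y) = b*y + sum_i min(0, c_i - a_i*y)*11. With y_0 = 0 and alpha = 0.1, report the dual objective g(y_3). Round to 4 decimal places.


Dual ascent for LP: min 7*x1 + 7*x2, 4*x1 + 3*x2 = 18, 0 <= x_i <= 11
Step 1: y^k = 0.0, reduced costs: (7.0, 7.0)
  x^k = (0.0, 0.0), subgradient = b - a^T x = 18.0
  y^{k+1} = 0.0 + 0.1*18.0 = 1.8
Step 2: y^k = 1.8, reduced costs: (-0.2, 1.6)
  x^k = (11.0, 0.0), subgradient = b - a^T x = -26.0
  y^{k+1} = 1.8 + 0.1*-26.0 = -0.8
Step 3: y^k = -0.8, reduced costs: (10.2, 9.4)
  x^k = (0.0, 0.0), subgradient = b - a^T x = 18.0
  y^{k+1} = -0.8 + 0.1*18.0 = 1.0
Dual objective at y_3 = 1.0: reduced costs (3.0, 4.0), box minimizer x = (0.0, 0.0)
g(y_3) = b*y + (c1 - a1*y)*x1 + (c2 - a2*y)*x2 = 18*1.0 + 3.0*0.0 + 4.0*0.0 = 18.0 + 0.0 + 0.0 = 18.0


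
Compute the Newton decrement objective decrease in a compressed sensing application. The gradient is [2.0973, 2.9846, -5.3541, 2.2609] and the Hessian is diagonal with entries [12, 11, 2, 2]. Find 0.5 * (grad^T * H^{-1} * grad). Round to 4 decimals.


Step 1: H is diagonal, so H^(-1) * g = [0.1748, 0.2713, -2.6771, 1.1305].
Step 2: g^T H^(-1) g = sum_i g_i^2 / H_ii
  = (2.0973)^2/12 + (2.9846)^2/11 + (-5.3541)^2/2 + (2.2609)^2/2
  = 0.3666 + 0.8098 + 14.3332 + 2.5558 = 18.0654
Step 3: Objective decrease = 0.5 * g^T H^(-1) g = 9.0327


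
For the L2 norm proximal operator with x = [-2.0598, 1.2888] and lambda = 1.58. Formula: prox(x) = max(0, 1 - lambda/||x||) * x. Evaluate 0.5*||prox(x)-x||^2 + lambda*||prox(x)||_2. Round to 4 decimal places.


Step 1: Compute ||x||.
||x|| = 2.4298
Step 2: Compute scaling factor.
scale = max(0, 1 - 1.58/2.4298) = 0.3497
Step 3: prox(x) = [-0.7204, 0.4507]
||prox(x)|| = 0.8498
Step 4: Proximal objective.
0.5*||prox-x||^2 = 1.2482
lambda*||prox|| = 1.3427
Total = 2.5908


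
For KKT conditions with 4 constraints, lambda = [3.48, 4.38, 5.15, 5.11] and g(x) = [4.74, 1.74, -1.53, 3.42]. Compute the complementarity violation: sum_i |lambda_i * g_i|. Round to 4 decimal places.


KKT complementary slackness check:
lambda_1 * g_1 = 3.48 * 4.74 = 16.4952
lambda_2 * g_2 = 4.38 * 1.74 = 7.6212
lambda_3 * g_3 = 5.15 * -1.53 = -7.8795
lambda_4 * g_4 = 5.11 * 3.42 = 17.4762
Total violation = 16.4952 + 7.6212 + 7.8795 + 17.4762 = 49.4721


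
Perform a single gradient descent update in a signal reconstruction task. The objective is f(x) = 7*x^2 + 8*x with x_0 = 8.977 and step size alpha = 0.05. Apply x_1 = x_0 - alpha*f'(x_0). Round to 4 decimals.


We compute the gradient at x_0 and apply the update.
f'(x) = 14*x + 8
f'(8.977) = 14*8.977 + 8 = 133.678
x_1 = 8.977 - 0.05*133.678 = 2.2931


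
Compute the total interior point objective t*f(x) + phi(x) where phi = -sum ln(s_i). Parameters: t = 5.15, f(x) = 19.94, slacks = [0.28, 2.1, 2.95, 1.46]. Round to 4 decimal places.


Step 1: Compute log-barrier.
ln values: [-1.273, 0.7419, 1.0818, 0.3784]
phi = -(-1.273 + 0.7419 + 1.0818 + 0.3784) = -0.9292
Step 2: Compute augmented objective.
t*f(x) = 5.15*19.94 = 102.691
Total = 102.691 - 0.9292 = 101.7618


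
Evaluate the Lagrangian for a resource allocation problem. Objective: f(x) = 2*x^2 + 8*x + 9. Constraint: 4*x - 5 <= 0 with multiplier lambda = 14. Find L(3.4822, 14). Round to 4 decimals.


Step 1: Evaluate f(x).
f(3.4822) = 2*3.4822^2 + 8*3.4822 + 9 = 61.109
Step 2: Evaluate g(x).
g(3.4822) = 4*3.4822 - 5 = 8.9288
Step 3: Compute Lagrangian.
L = 61.109 + 14*8.9288 = 186.1122


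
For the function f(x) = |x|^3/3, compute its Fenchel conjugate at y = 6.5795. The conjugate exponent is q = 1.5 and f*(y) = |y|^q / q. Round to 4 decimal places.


The conjugate exponent q satisfies 1/p + 1/q = 1.
p = 3, so q = 3/(3 - 1) = 1.5
|y|^q = 6.5795^1.5 = 16.8768
f*(6.5795) = 16.8768 / 1.5 = 11.2512


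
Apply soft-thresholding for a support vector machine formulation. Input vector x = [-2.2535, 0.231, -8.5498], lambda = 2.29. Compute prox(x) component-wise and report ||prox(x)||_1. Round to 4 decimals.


Soft-thresholding with lambda = 2.29:
prox(-2.2535) = sign(-2.2535)*max(|-2.2535| - 2.29, 0) = 0.0
prox(0.231) = sign(0.231)*max(|0.231| - 2.29, 0) = 0.0
prox(-8.5498) = sign(-8.5498)*max(|-8.5498| - 2.29, 0) = -6.2598
prox(x) = [0.0, 0.0, -6.2598]
||prox(x)||_1 = 0.0 + 0.0 + 6.2598 = 6.2598


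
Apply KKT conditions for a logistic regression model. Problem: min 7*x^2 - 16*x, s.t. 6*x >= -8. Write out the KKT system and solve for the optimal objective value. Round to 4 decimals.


Step 1: Try lambda = 0 (constraint inactive).
Stationarity: 2*7*x - 16 = 0
x* = 16/(2*7) = 8/7 = 1.1429 (rounded; the exact value 8/7 is used below)
Check constraint: 6*1.1429 = 6.8574 >= -8 -- satisfied.
Step 2: Compute optimal value.
f(x*) = 7*(8/7)^2 - 16*(8/7) = -9.1429


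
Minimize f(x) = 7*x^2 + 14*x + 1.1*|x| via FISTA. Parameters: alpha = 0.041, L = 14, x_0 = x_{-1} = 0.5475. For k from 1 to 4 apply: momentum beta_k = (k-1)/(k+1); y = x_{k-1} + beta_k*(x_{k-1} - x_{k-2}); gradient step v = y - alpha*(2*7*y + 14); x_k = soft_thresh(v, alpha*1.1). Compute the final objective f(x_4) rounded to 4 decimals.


FISTA on f(x) = 7*x^2 + 14*x + 1.1*|x|
L = 14, alpha = 0.041
Iteration 1: beta = 0.0, y = 0.5475 + 0.0*(0.5475 - 0.5475) = 0.5475
  grad(y) = 21.665, v = y - alpha*grad = -0.3408
  prox(v) = soft_thresh(-0.3408, 0.0451) = -0.2957
Iteration 2: beta = 0.3333, y = -0.2957 + 0.3333*(-0.2957 - 0.5475) = -0.5767
  grad(y) = 5.9259, v = y - alpha*grad = -0.8197
  prox(v) = soft_thresh(-0.8197, 0.0451) = -0.7746
Iteration 3: beta = 0.5, y = -0.7746 + 0.5*(-0.7746 + 0.2957) = -1.014
  grad(y) = -0.1966, v = y - alpha*grad = -1.006
  prox(v) = soft_thresh(-1.006, 0.0451) = -0.9609
Iteration 4: beta = 0.6, y = -0.9609 + 0.6*(-0.9609 + 0.7746) = -1.0727
  grad(y) = -1.0173, v = y - alpha*grad = -1.031
  prox(v) = soft_thresh(-1.031, 0.0451) = -0.9859
f(x_4) = 7*(-0.9859)^2 + 14*(-0.9859) + 1.1*|-0.9859| = -5.9142


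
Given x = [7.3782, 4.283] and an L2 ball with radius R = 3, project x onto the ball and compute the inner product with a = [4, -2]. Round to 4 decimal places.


Step 1: Compute ||x|| (intermediates to 6 decimals).
||x|| = sqrt(7.3782^2 + 4.283^2) = 8.531232
Step 2: Project.
Since ||x|| > R, scale = R/||x|| = 3/8.531232 = 0.351649, proj(x) = scale * x
proj(x) = [2.594537, 1.506113]
Step 3: Dot product.
a^T * proj(x) = 4*2.594537 - 2*1.506113 = 7.3659


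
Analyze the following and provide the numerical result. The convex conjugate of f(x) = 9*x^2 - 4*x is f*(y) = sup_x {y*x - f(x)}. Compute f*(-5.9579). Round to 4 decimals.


f*(y) = sup_x {y*x - a*x^2 - b*x} = sup_x {(y-b)*x - a*x^2}
FOC: (y - b) - 2a*x = 0 => x* = (y - b)/(2a)
x* = (-5.9579 + 4)/(2*9) = -0.1088
f*(-5.9579) = (y-b)^2/(4a) = (-5.9579 + 4)^2/(4*9)
= 3.8334/36 = 0.1065


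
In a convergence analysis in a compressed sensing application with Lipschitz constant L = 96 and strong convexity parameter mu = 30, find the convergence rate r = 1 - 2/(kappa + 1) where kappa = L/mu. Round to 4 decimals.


Step 1: Compute the condition number.
kappa = L/mu = 96/30 = 3.2
Step 2: Compute the convergence rate.
r = 1 - 2/(kappa + 1) = 1 - 2*mu/(L + mu) = (L - mu)/(L + mu) = 66/126 = 0.5238
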